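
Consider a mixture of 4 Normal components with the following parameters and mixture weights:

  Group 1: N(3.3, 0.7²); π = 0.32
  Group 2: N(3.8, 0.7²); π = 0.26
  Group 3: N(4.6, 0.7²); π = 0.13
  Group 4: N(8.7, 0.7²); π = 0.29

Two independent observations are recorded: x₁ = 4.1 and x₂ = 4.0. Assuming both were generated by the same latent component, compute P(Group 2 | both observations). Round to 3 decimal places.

Apply Bayes' rule: the posterior for each component is proportional to its prior times its likelihood at x.
Since both observations come from the same component, the likelihood for component k is f_k(x₁)·f_k(x₂).
  p_1 = [0.296614] × [0.345672] = 0.102531
  p_2 = [0.51991] × [0.547124] = 0.284455
  p_3 = [0.441593] × [0.394707] = 0.1743
  p_4 = [2.39109e-10] × [9.25678e-11] = 2.21338e-20
Multiply by the mixture weights:
  π_1·p_1 = 0.32 × 0.102531 = 0.03281
  π_2·p_2 = 0.26 × 0.284455 = 0.0739583
  π_3·p_3 = 0.13 × 0.1743 = 0.022659
  π_4·p_4 = 0.29 × 2.21338e-20 = 6.41881e-21
Normaliser: 0.03281 + 0.0739583 + 0.022659 + 6.41881e-21 = 0.129427
So the posterior for Group 2 is 0.0739583 / 0.129427 ≈ 0.571.

0.571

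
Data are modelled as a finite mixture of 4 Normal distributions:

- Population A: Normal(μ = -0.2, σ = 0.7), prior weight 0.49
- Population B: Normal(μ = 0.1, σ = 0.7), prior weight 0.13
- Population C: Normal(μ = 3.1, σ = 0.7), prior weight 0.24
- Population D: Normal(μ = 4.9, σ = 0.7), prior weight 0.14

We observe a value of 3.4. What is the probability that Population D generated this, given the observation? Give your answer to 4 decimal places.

Apply Bayes' rule: the posterior for each component is proportional to its prior times its likelihood at x.
Normal densities:
  f_A = (1/(0.7·√(2π)))·exp(−(3.4−-0.2)²/(2·0.7²)) = 0.569918·exp(-13.22449) = 1.02917e-06
  f_B = (1/(0.7·√(2π)))·exp(−(3.4−0.1)²/(2·0.7²)) = 0.569918·exp(-11.11224) = 8.50796e-06
  f_C = (1/(0.7·√(2π)))·exp(−(3.4−3.1)²/(2·0.7²)) = 0.569918·exp(-0.09184) = 0.51991
  f_D = (1/(0.7·√(2π)))·exp(−(3.4−4.9)²/(2·0.7²)) = 0.569918·exp(-2.29592) = 0.057373
Multiply by the mixture weights:
  w_A·f_A = 0.49 × 1.02917e-06 = 5.04296e-07
  w_B·f_B = 0.13 × 8.50796e-06 = 1.10603e-06
  w_C·f_C = 0.24 × 0.51991 = 0.124778
  w_D·f_D = 0.14 × 0.057373 = 0.00803222
Denominator: 5.04296e-07 + 1.10603e-06 + 0.124778 + 0.00803222 = 0.132812
So the posterior for Population D is 0.00803222 / 0.132812 ≈ 0.0605.

0.0605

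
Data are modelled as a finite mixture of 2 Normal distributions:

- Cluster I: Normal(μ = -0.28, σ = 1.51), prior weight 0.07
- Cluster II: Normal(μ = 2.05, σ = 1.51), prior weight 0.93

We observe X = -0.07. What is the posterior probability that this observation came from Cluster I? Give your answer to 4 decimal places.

0.1665

Posterior ∝ prior × likelihood, so P(k | x) ∝ π_k f_k(x); normalise over all components.
Component likelihoods at x = -0.07:
  p_I = 0.261658
  p_II = 0.0986064
Multiply by the mixture weights:
  π_I·p_I = 0.07 × 0.261658 = 0.018316
  π_II·p_II = 0.93 × 0.0986064 = 0.091704
Marginal: 0.018316 + 0.091704 = 0.11002
P(Cluster I | the observation) ≈ 0.1665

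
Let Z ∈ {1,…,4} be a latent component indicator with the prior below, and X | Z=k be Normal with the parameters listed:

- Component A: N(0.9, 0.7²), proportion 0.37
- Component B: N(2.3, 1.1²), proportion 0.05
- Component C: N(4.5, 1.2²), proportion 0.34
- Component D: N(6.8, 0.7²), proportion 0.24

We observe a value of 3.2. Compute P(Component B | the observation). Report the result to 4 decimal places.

0.1690

The responsibility of component k is π_k f_k(x) divided by Σ_j π_j f_j(x).
Normal densities:
  L_A = (1/(0.7·√(2π)))·exp(−(3.2−0.9)²/(2·0.7²)) = 0.569918·exp(-5.39796) = 0.00257934
  L_B = (1/(1.1·√(2π)))·exp(−(3.2−2.3)²/(2·1.1²)) = 0.362675·exp(-0.33471) = 0.25951
  L_C = (1/(1.2·√(2π)))·exp(−(3.2−4.5)²/(2·1.2²)) = 0.332452·exp(-0.58681) = 0.184877
  L_D = (1/(0.7·√(2π)))·exp(−(3.2−6.8)²/(2·0.7²)) = 0.569918·exp(-13.22449) = 1.02917e-06
Multiply by the mixture weights:
  π_A·L_A = 0.37 × 0.00257934 = 0.000954355
  π_B·L_B = 0.05 × 0.25951 = 0.0129755
  π_C·L_C = 0.34 × 0.184877 = 0.0628581
  π_D·L_D = 0.24 × 1.02917e-06 = 2.47002e-07
Normaliser: 0.000954355 + 0.0129755 + 0.0628581 + 2.47002e-07 = 0.0767882
Responsibility of Component B: 0.0129755 / 0.0767882 ≈ 0.1690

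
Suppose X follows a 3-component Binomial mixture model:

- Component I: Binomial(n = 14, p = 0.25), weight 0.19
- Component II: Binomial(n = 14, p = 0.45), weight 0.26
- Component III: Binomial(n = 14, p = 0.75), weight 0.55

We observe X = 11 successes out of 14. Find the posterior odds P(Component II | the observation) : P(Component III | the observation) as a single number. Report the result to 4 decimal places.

0.0183

Only the two components matter; the odds are (π_i f_i(x)) / (π_j f_j(x)).
Evaluate each component's likelihood at the observed value:
  p_I = C(14,11)·0.25^11·0.75^3 = 364·2.38419e-07·0.421875 = 3.66122e-05
  p_II = C(14,11)·0.45^11·0.55^3 = 364·0.000153228·0.166375 = 0.00927955
  p_III = C(14,11)·0.75^11·0.25^3 = 364·0.0422351·0.015625 = 0.240212
Posterior odds = (π_II·p_II) / (π_III·p_III) = (0.26·0.00927955) / (0.55·0.240212) = 0.00241268 / 0.132117 ≈ 0.0183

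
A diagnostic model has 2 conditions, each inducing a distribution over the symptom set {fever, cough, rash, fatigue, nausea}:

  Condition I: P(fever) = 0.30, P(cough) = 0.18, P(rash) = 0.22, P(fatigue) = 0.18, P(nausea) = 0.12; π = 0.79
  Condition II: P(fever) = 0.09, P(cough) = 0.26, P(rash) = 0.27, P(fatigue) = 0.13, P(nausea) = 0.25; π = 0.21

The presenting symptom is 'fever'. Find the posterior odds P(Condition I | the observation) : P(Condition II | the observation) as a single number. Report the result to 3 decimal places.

Only the two components matter; the odds are (π_i f_i(x)) / (π_j f_j(x)).
Categorical probabilities:
  p_I = P(fever | comp) = 0.30
  p_II = P(fever | comp) = 0.09
Odds = (0.79/0.21) × (0.3/0.09) = 3.7619 × 3.33333 ≈ 12.540

12.540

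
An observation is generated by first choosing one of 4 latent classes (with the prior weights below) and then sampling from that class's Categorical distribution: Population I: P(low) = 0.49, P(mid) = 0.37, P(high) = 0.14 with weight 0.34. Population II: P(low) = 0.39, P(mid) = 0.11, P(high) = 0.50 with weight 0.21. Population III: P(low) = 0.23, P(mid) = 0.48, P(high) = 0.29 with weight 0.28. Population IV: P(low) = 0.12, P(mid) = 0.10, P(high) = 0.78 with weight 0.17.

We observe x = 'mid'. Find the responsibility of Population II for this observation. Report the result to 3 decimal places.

0.077

By Bayes' theorem, P(k | x) = P(Z=k) f_k(x) / Σ_j P(Z=j) f_j(x).
Categorical probabilities:
  f_I = 0.37
  f_II = 0.11
  f_III = 0.48
  f_IV = 0.1
Multiply by the mixture weights:
  P(Z=I)·f_I = 0.34 × 0.37 = 0.1258
  P(Z=II)·f_II = 0.21 × 0.11 = 0.0231
  P(Z=III)·f_III = 0.28 × 0.48 = 0.1344
  P(Z=IV)·f_IV = 0.17 × 0.1 = 0.017
Denominator: 0.1258 + 0.0231 + 0.1344 + 0.017 = 0.3003
P(Population II | 'mid') = 0.0231 / 0.3003 ≈ 0.077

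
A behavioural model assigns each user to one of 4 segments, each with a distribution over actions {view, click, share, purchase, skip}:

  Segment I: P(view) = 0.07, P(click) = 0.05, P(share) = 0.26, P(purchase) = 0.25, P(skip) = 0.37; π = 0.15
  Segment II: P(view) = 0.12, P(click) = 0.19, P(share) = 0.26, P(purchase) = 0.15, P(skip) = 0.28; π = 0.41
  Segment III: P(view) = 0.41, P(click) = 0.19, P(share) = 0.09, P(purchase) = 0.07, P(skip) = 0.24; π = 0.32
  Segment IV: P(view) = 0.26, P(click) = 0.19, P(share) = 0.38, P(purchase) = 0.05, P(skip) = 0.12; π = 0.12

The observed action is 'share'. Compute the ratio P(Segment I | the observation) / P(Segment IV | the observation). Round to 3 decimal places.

0.855

Posterior odds = (P(Z=i) f_i(x)) / (P(Z=j) f_j(x)); the normalising sum cancels.
Evaluate each component's likelihood at the observed value:
  f_I = 0.26
  f_II = 0.26
  f_III = 0.09
  f_IV = 0.38
Odds = (0.15/0.12) × (0.26/0.38) = 1.25 × 0.684211 ≈ 0.855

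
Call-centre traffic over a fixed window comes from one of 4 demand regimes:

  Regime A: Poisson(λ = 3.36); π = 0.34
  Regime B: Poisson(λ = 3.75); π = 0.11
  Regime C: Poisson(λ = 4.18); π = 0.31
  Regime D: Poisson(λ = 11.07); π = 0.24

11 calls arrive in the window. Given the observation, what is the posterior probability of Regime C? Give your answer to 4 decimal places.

0.0272

Apply Bayes' rule: the posterior for each component is proportional to its prior times its likelihood at x.
Poisson probabilities:
  f_A = 0.000536225
  f_B = 0.00121502
  f_C = 0.00260875
  f_D = 0.119352
Weight by the priors:
  w_A·f_A = 0.34 × 0.000536225 = 0.000182316
  w_B·f_B = 0.11 × 0.00121502 = 0.000133652
  w_C·f_C = 0.31 × 0.00260875 = 0.000808712
  w_D·f_D = 0.24 × 0.119352 = 0.0286444
Denominator: 0.000182316 + 0.000133652 + 0.000808712 + 0.0286444 = 0.0297691
P(Regime C | x) ≈ 0.0272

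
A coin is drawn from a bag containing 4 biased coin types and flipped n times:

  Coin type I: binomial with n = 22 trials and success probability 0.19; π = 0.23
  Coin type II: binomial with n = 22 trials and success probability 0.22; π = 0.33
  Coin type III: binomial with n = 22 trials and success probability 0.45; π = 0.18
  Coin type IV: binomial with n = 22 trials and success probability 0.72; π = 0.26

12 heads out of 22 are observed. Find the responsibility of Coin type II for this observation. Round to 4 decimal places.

The responsibility of component k is π_k f_k(x) divided by Σ_j π_j f_j(x).
Component likelihoods at x = 12 heads out of 22:
  f_I = 0.000174004
  f_II = 0.000692923
  f_III = 0.112939
  f_IV = 0.0371738
Unnormalised posteriors:
  π_I·f_I = 0.23 × 0.000174004 = 4.0021e-05
  π_II·f_II = 0.33 × 0.000692923 = 0.000228664
  π_III·f_III = 0.18 × 0.112939 = 0.020329
  π_IV·f_IV = 0.26 × 0.0371738 = 0.00966519
Marginal: 4.0021e-05 + 0.000228664 + 0.020329 + 0.00966519 = 0.0302629
P(Coin type II | x) ≈ 0.0076

0.0076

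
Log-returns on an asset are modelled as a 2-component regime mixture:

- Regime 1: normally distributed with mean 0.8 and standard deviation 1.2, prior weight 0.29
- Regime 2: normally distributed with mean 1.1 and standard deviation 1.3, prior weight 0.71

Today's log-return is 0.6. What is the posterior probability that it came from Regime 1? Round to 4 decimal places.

Apply Bayes' rule: the posterior for each component is proportional to its prior times its likelihood at x.
Normal densities:
  L_1 = (1/(1.2·√(2π)))·exp(−(0.6−0.8)²/(2·1.2²)) = 0.332452·exp(-0.01389) = 0.327866
  L_2 = (1/(1.3·√(2π)))·exp(−(0.6−1.1)²/(2·1.3²)) = 0.306879·exp(-0.07396) = 0.285
Prior × likelihood for each component:
  P(Z=1)·L_1 = 0.29 × 0.327866 = 0.0950813
  P(Z=2)·L_2 = 0.71 × 0.285 = 0.20235
Marginal: 0.0950813 + 0.20235 = 0.297431
P(Regime 1 | 0.6) = 0.0950813 / 0.297431 ≈ 0.3197

0.3197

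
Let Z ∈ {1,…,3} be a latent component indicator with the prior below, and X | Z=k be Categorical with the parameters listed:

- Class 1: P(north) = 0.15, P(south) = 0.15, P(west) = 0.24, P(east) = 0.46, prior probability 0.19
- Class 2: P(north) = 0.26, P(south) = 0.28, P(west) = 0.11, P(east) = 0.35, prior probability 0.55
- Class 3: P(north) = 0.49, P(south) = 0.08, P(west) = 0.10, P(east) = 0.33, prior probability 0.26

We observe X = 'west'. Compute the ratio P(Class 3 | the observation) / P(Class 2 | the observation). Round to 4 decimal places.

0.4298

The posterior odds equal the prior odds times the likelihood ratio: (P(Z=i)/P(Z=j))·(f_i(x)/f_j(x)).
Component likelihoods at x = 'west':
  f_1 = P(west | comp) = 0.24
  f_2 = P(west | comp) = 0.11
  f_3 = P(west | comp) = 0.10
Posterior odds = (P(Z=3)·f_3) / (P(Z=2)·f_2) = (0.26·0.1) / (0.55·0.11) = 0.026 / 0.0605 ≈ 0.4298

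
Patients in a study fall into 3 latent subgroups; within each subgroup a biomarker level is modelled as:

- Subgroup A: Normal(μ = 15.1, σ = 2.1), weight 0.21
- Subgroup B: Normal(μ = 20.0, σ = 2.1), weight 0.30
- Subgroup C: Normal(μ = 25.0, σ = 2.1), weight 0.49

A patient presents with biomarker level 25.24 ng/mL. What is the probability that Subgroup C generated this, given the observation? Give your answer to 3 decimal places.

0.973

Apply Bayes' rule: the posterior for each component is proportional to its prior times its likelihood at x.
Normal densities:
  L_A = (1/(2.1·√(2π)))·exp(−(25.24−15.1)²/(2·2.1²)) = 0.189973·exp(-11.65755) = 1.64392e-06
  L_B = (1/(2.1·√(2π)))·exp(−(25.24−20.0)²/(2·2.1²)) = 0.189973·exp(-3.11311) = 0.00844667
  L_C = (1/(2.1·√(2π)))·exp(−(25.24−25.0)²/(2·2.1²)) = 0.189973·exp(-0.00653) = 0.188736
Prior × likelihood for each component:
  π_A·L_A = 0.21 × 1.64392e-06 = 3.45223e-07
  π_B·L_B = 0.30 × 0.00844667 = 0.002534
  π_C·L_C = 0.49 × 0.188736 = 0.0924806
Sum: 3.45223e-07 + 0.002534 + 0.0924806 = 0.0950149
P(Subgroup C | data) = 0.0924806 / 0.0950149 ≈ 0.973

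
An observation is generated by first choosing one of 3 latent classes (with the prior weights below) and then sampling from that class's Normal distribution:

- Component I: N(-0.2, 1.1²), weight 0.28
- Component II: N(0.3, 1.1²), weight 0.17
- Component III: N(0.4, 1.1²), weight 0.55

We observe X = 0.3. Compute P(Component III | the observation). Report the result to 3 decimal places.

P(component k | x) = w_k·f_k(x) / marginal(x), where marginal(x) = Σ_j w_j·f_j(x).
Normal densities:
  L_I = 0.327079
  L_II = 0.362675
  L_III = 0.361179
Unnormalised posteriors:
  w_I·L_I = 0.28 × 0.327079 = 0.091582
  w_II·L_II = 0.17 × 0.362675 = 0.0616547
  w_III·L_III = 0.55 × 0.361179 = 0.198649
Normaliser: 0.091582 + 0.0616547 + 0.198649 = 0.351885
Responsibility of Component III: 0.198649 / 0.351885 ≈ 0.565

0.565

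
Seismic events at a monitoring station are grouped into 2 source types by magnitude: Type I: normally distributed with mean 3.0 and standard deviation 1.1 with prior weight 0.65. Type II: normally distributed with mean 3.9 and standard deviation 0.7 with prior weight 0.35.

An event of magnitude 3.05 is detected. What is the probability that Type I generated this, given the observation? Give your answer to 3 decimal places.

Posterior ∝ prior × likelihood, so P(k | x) ∝ P(Z=k) f_k(x); normalise over all components.
Evaluate each component's likelihood at the observed value:
  L_I = (1/(1.1·√(2π)))·exp(−(3.05−3.0)²/(2·1.1²)) = 0.362675·exp(-0.00103) = 0.3623
  L_II = (1/(0.7·√(2π)))·exp(−(3.05−3.9)²/(2·0.7²)) = 0.569918·exp(-0.73724) = 0.272666
Unnormalised posteriors:
  P(Z=I)·L_I = 0.65 × 0.3623 = 0.235495
  P(Z=II)·L_II = 0.35 × 0.272666 = 0.095433
Normaliser: 0.235495 + 0.095433 = 0.330928
P(Type I | the observation) ≈ 0.712

0.712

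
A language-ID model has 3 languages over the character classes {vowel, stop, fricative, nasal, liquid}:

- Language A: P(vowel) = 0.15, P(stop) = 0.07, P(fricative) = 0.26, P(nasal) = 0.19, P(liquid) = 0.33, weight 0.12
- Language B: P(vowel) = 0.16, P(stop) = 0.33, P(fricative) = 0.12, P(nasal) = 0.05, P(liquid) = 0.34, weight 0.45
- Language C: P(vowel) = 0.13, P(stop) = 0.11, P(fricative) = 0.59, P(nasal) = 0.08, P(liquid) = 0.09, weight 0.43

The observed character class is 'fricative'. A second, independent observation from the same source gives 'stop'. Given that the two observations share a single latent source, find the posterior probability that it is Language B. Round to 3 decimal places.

0.372

Posterior ∝ prior × likelihood, so P(k | x) ∝ π_k f_k(x); normalise over all components.
Since both observations come from the same component, the likelihood for component k is f_k(x₁)·f_k(x₂).
  p_A = [P(fricative | comp) = 0.26] × [0.07] = 0.0182
  p_B = [P(fricative | comp) = 0.12] × [0.33] = 0.0396
  p_C = [P(fricative | comp) = 0.59] × [0.11] = 0.0649
Multiply by the mixture weights:
  π_A·p_A = 0.12 × 0.0182 = 0.002184
  π_B·p_B = 0.45 × 0.0396 = 0.01782
  π_C·p_C = 0.43 × 0.0649 = 0.027907
Evidence: 0.002184 + 0.01782 + 0.027907 = 0.047911
P(Language B | data) = 0.01782 / 0.047911 ≈ 0.372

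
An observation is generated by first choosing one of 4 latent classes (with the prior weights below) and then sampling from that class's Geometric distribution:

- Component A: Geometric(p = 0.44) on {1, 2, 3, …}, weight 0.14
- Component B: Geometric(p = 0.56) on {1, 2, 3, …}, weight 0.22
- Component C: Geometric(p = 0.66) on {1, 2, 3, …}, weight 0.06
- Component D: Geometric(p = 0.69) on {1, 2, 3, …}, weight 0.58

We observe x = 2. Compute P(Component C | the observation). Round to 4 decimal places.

The responsibility of component k is P(Z=k) f_k(x) divided by Σ_j P(Z=j) f_j(x).
Evaluate each component's likelihood at the observed value:
  f_A = 0.44·(1−0.44)^1 = 0.44·0.56 = 0.2464
  f_B = 0.56·(1−0.56)^1 = 0.56·0.44 = 0.2464
  f_C = 0.66·(1−0.66)^1 = 0.66·0.34 = 0.2244
  f_D = 0.69·(1−0.69)^1 = 0.69·0.31 = 0.2139
Prior × likelihood for each component:
  P(Z=A)·f_A = 0.14 × 0.2464 = 0.034496
  P(Z=B)·f_B = 0.22 × 0.2464 = 0.054208
  P(Z=C)·f_C = 0.06 × 0.2244 = 0.013464
  P(Z=D)·f_D = 0.58 × 0.2139 = 0.124062
Normaliser: 0.034496 + 0.054208 + 0.013464 + 0.124062 = 0.22623
P(Component C | the observation) ≈ 0.0595

0.0595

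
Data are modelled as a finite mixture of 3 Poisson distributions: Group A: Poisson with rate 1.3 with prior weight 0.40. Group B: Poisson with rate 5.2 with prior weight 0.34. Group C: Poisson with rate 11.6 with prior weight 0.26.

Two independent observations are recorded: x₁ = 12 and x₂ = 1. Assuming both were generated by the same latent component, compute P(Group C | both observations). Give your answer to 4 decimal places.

The responsibility of component k is π_k f_k(x) divided by Σ_j π_j f_j(x).
Since both observations come from the same component, the likelihood for component k is f_k(x₁)·f_k(x₂).
  L_A = [1.32556e-08] × [0.354291] = 4.69636e-09
  L_B = [0.00450165] × [0.0286861] = 0.000129135
  L_C = [0.113591] × [0.000106327] = 1.20777e-05
Unnormalised posteriors:
  π_A·L_A = 0.40 × 4.69636e-09 = 1.87854e-09
  π_B·L_B = 0.34 × 0.000129135 = 4.39059e-05
  π_C·L_C = 0.26 × 1.20777e-05 = 3.14021e-06
Normaliser: 1.87854e-09 + 4.39059e-05 + 3.14021e-06 = 4.7048e-05
P(Group C | x) = 3.14021e-06 / 4.7048e-05 ≈ 0.0667

0.0667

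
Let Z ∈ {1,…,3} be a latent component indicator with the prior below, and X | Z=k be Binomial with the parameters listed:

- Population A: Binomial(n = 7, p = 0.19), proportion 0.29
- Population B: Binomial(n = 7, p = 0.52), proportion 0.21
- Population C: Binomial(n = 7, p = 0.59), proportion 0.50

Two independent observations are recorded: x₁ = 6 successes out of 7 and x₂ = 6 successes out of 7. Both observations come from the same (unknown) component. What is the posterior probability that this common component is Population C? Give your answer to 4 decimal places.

The responsibility of component k is w_k f_k(x) divided by Σ_j w_j f_j(x).
Since both observations come from the same component, the likelihood for component k is f_k(x₁)·f_k(x₂).
  p_A = [C(7,6)·0.19^6·0.81^1 = 7·4.70459e-05·0.81 = 0.00026675] × [0.00026675] = 7.11556e-08
  p_B = [C(7,6)·0.52^6·0.48^1 = 7·0.0197706·0.48 = 0.0664292] × [0.0664292] = 0.00441285
  p_C = [C(7,6)·0.59^6·0.41^1 = 7·0.0421805·0.41 = 0.121058] × [0.121058] = 0.0146551
Prior × likelihood for each component:
  w_A·p_A = 0.29 × 7.11556e-08 = 2.06351e-08
  w_B·p_B = 0.21 × 0.00441285 = 0.000926697
  w_C·p_C = 0.50 × 0.0146551 = 0.00732754
Sum: 2.06351e-08 + 0.000926697 + 0.00732754 = 0.00825425
P(Population C | x) = 0.00732754 / 0.00825425 ≈ 0.8877

0.8877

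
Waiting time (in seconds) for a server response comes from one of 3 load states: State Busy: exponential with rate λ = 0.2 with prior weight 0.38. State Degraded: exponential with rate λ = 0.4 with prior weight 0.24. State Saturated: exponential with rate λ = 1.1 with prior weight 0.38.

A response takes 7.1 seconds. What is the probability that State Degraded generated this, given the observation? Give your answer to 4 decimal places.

Apply Bayes' rule: the posterior for each component is proportional to its prior times its likelihood at x.
Exponential densities:
  p_Busy = 0.2·e^(−0.2·7.1) = 0.2·e^(−1.4200) = 0.0483428
  p_Degraded = 0.4·e^(−0.4·7.1) = 0.4·e^(−2.8400) = 0.0233703
  p_Saturated = 1.1·e^(−1.1·7.1) = 1.1·e^(−7.8100) = 0.000446224
Unnormalised posteriors:
  π_Busy·p_Busy = 0.38 × 0.0483428 = 0.0183703
  π_Degraded·p_Degraded = 0.24 × 0.0233703 = 0.00560886
  π_Saturated·p_Saturated = 0.38 × 0.000446224 = 0.000169565
Evidence: 0.0183703 + 0.00560886 + 0.000169565 = 0.0241487
So the posterior for State Degraded is 0.00560886 / 0.0241487 ≈ 0.2323.

0.2323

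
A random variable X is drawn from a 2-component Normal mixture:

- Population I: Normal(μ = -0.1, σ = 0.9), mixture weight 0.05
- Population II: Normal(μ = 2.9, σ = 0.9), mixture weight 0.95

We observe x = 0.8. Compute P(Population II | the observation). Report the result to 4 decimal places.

By Bayes' theorem, P(k | x) = P(Z=k) f_k(x) / Σ_j P(Z=j) f_j(x).
Component likelihoods at x = 0.8:
  p_I = (1/(0.9·√(2π)))·exp(−(0.8−-0.1)²/(2·0.9²)) = 0.443269·exp(-0.50000) = 0.268856
  p_II = (1/(0.9·√(2π)))·exp(−(0.8−2.9)²/(2·0.9²)) = 0.443269·exp(-2.72222) = 0.0291354
Weight by the priors:
  P(Z=I)·p_I = 0.05 × 0.268856 = 0.0134428
  P(Z=II)·p_II = 0.95 × 0.0291354 = 0.0276787
Marginal: 0.0134428 + 0.0276787 = 0.0411215
P(Population II | x) = 0.0276787 / 0.0411215 ≈ 0.6731

0.6731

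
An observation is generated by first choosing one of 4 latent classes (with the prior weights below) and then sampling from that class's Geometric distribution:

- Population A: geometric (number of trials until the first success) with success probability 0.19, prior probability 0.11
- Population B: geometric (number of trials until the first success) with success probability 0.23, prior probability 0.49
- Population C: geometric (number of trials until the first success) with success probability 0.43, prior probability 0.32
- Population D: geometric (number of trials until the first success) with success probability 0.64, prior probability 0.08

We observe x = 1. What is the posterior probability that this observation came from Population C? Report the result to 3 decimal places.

P(component k | x) = π_k·f_k(x) / marginal(x), where marginal(x) = Σ_j π_j·f_j(x).
Evaluate each component's likelihood at the observed value:
  p_A = 0.19·(1−0.19)^0 = 0.19·1 = 0.19
  p_B = 0.23·(1−0.23)^0 = 0.23·1 = 0.23
  p_C = 0.43·(1−0.43)^0 = 0.43·1 = 0.43
  p_D = 0.64·(1−0.64)^0 = 0.64·1 = 0.64
Multiply by the mixture weights:
  π_A·p_A = 0.11 × 0.19 = 0.0209
  π_B·p_B = 0.49 × 0.23 = 0.1127
  π_C·p_C = 0.32 × 0.43 = 0.1376
  π_D·p_D = 0.08 × 0.64 = 0.0512
Normaliser: 0.0209 + 0.1127 + 0.1376 + 0.0512 = 0.3224
P(Population C | data) ≈ 0.427

0.427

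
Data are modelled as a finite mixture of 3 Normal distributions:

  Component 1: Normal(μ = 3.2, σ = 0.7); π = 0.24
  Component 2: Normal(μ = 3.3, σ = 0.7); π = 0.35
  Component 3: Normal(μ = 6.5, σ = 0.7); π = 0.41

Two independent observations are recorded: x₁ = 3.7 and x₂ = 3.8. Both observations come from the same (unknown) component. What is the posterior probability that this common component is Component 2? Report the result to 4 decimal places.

The responsibility of component k is P(Z=k) f_k(x) divided by Σ_j P(Z=j) f_j(x).
Since both observations come from the same component, the likelihood for component k is f_k(x₁)·f_k(x₂).
  f_1 = [0.441593] × [0.394707] = 0.1743
  f_2 = [0.484068] × [0.441593] = 0.213761
  f_3 = [0.000191186] × [0.000335114] = 6.40692e-08
Multiply by the mixture weights:
  P(Z=1)·f_1 = 0.24 × 0.1743 = 0.041832
  P(Z=2)·f_2 = 0.35 × 0.213761 = 0.0748165
  P(Z=3)·f_3 = 0.41 × 6.40692e-08 = 2.62684e-08
Evidence: 0.041832 + 0.0748165 + 2.62684e-08 = 0.116649
P(Component 2 | x₁,x₂) ≈ 0.6414

0.6414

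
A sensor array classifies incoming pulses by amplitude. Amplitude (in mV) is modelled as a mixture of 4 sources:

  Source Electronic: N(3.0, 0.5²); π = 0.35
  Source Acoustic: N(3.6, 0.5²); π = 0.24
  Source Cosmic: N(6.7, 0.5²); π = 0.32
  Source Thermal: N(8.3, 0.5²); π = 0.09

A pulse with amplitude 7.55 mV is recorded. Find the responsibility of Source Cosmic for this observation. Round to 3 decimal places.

0.721

Posterior ∝ prior × likelihood, so P(k | x) ∝ π_k f_k(x); normalise over all components.
Evaluate each component's likelihood at the observed value:
  f_Electronic = 8.3172e-19
  f_Acoustic = 2.23759e-14
  f_Cosmic = 0.188098
  f_Thermal = 0.259035
Prior × likelihood for each component:
  π_Electronic·f_Electronic = 0.35 × 8.3172e-19 = 2.91102e-19
  π_Acoustic·f_Acoustic = 0.24 × 2.23759e-14 = 5.37022e-15
  π_Cosmic·f_Cosmic = 0.32 × 0.188098 = 0.0601914
  π_Thermal·f_Thermal = 0.09 × 0.259035 = 0.0233132
Normaliser: 2.91102e-19 + 5.37022e-15 + 0.0601914 + 0.0233132 = 0.0835046
P(Source Cosmic | data) = 0.0601914 / 0.0835046 ≈ 0.721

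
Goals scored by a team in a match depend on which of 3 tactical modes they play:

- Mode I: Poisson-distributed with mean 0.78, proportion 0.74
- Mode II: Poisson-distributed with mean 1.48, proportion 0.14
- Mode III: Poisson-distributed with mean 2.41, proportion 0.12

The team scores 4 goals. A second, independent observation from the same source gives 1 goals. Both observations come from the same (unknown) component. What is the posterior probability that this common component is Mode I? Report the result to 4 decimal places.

0.2564

P(component k | x) = π_k·f_k(x) / marginal(x), where marginal(x) = Σ_j π_j·f_j(x).
Since both observations come from the same component, the likelihood for component k is f_k(x₁)·f_k(x₂).
  L_I = [e^(−0.78)·0.78^4/4! = 0.00706997] × [0.357557] = 0.00252791
  L_II = [e^(−1.48)·1.48^4/4! = 0.0455072] × [0.336904] = 0.0153315
  L_III = [e^(−2.41)·2.41^4/4! = 0.126243] × [0.216455] = 0.0273259
Weight by the priors:
  π_I·L_I = 0.74 × 0.00252791 = 0.00187066
  π_II·L_II = 0.14 × 0.0153315 = 0.00214642
  π_III·L_III = 0.12 × 0.0273259 = 0.00327911
Marginal: 0.00187066 + 0.00214642 + 0.00327911 = 0.00729618
P(Mode I | x₁,x₂) = 0.00187066 / 0.00729618 ≈ 0.2564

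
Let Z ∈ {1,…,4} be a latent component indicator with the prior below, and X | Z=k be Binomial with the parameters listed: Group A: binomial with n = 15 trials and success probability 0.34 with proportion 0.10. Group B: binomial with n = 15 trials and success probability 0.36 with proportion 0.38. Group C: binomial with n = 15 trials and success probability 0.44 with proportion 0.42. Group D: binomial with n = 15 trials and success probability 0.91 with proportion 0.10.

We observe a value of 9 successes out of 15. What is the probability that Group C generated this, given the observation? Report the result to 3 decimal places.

Apply Bayes' rule: the posterior for each component is proportional to its prior times its likelihood at x.
Component likelihoods at x = 9 successes out of 15:
  f_A = 0.0251176
  f_B = 0.0349306
  f_C = 0.0954127
  f_D = 0.00113823
Weight by the priors:
  w_A·f_A = 0.10 × 0.0251176 = 0.00251176
  w_B·f_B = 0.38 × 0.0349306 = 0.0132736
  w_C·f_C = 0.42 × 0.0954127 = 0.0400733
  w_D·f_D = 0.10 × 0.00113823 = 0.000113823
Marginal: 0.00251176 + 0.0132736 + 0.0400733 + 0.000113823 = 0.0559726
So the posterior for Group C is 0.0400733 / 0.0559726 ≈ 0.716.

0.716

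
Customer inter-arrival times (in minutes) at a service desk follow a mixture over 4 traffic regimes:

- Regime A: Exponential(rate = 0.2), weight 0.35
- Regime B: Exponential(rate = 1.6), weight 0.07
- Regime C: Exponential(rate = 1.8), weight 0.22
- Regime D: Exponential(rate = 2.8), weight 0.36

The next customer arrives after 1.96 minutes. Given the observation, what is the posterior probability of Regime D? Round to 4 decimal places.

By Bayes' theorem, P(k | x) = π_k f_k(x) / Σ_j π_j f_j(x).
Evaluate each component's likelihood at the observed value:
  L_A = 0.2·e^(−0.2·1.96) = 0.2·e^(−0.3920) = 0.135141
  L_B = 1.6·e^(−1.6·1.96) = 1.6·e^(−3.1360) = 0.06953
  L_C = 1.8·e^(−1.8·1.96) = 1.8·e^(−3.5280) = 0.0528545
  L_D = 2.8·e^(−2.8·1.96) = 2.8·e^(−5.4880) = 0.0115811
Multiply by the mixture weights:
  π_A·L_A = 0.35 × 0.135141 = 0.0472993
  π_B·L_B = 0.07 × 0.06953 = 0.0048671
  π_C·L_C = 0.22 × 0.0528545 = 0.011628
  π_D·L_D = 0.36 × 0.0115811 = 0.0041692
Sum: 0.0472993 + 0.0048671 + 0.011628 + 0.0041692 = 0.0679636
P(Regime D | data) = 0.0041692 / 0.0679636 ≈ 0.0613

0.0613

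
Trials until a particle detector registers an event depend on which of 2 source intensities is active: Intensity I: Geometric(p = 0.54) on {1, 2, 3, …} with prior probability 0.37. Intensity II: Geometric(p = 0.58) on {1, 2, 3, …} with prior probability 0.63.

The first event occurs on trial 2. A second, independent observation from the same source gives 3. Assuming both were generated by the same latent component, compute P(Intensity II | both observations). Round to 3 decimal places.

Posterior ∝ prior × likelihood, so P(k | x) ∝ π_k f_k(x); normalise over all components.
Since both observations come from the same component, the likelihood for component k is f_k(x₁)·f_k(x₂).
  f_I = [0.2484] × [0.114264] = 0.0283832
  f_II = [0.2436] × [0.102312] = 0.0249232
Multiply by the mixture weights:
  π_I·f_I = 0.37 × 0.0283832 = 0.0105018
  π_II·f_II = 0.63 × 0.0249232 = 0.0157016
Evidence: 0.0105018 + 0.0157016 = 0.0262034
So the posterior for Intensity II is 0.0157016 / 0.0262034 ≈ 0.599.

0.599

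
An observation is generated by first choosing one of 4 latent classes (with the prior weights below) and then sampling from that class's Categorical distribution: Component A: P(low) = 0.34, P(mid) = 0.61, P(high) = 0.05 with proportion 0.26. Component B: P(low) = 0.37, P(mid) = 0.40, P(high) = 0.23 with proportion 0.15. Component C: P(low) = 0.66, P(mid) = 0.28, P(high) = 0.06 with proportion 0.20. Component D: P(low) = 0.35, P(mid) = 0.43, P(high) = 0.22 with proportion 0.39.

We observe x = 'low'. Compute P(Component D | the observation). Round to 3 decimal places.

Posterior ∝ prior × likelihood, so P(k | x) ∝ π_k f_k(x); normalise over all components.
Component likelihoods at x = 'low':
  L_A = P(low | comp) = 0.34
  L_B = P(low | comp) = 0.37
  L_C = P(low | comp) = 0.66
  L_D = P(low | comp) = 0.35
Prior × likelihood for each component:
  π_A·L_A = 0.26 × 0.34 = 0.0884
  π_B·L_B = 0.15 × 0.37 = 0.0555
  π_C·L_C = 0.20 × 0.66 = 0.132
  π_D·L_D = 0.39 × 0.35 = 0.1365
Evidence: 0.0884 + 0.0555 + 0.132 + 0.1365 = 0.4124
So the posterior for Component D is 0.1365 / 0.4124 ≈ 0.331.

0.331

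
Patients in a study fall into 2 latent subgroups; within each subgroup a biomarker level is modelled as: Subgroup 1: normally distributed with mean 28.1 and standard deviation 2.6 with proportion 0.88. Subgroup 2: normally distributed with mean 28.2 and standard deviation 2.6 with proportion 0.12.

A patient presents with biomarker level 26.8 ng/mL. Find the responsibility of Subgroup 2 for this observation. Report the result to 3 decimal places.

0.118

P(component k | x) = w_k·f_k(x) / marginal(x), where marginal(x) = Σ_j w_j·f_j(x).
Normal densities:
  f_1 = (1/(2.6·√(2π)))·exp(−(26.8−28.1)²/(2·2.6²)) = 0.153439·exp(-0.12500) = 0.13541
  f_2 = (1/(2.6·√(2π)))·exp(−(26.8−28.2)²/(2·2.6²)) = 0.153439·exp(-0.14497) = 0.132732
Multiply by the mixture weights:
  w_1·f_1 = 0.88 × 0.13541 = 0.119161
  w_2·f_2 = 0.12 × 0.132732 = 0.0159279
Normaliser: 0.119161 + 0.0159279 = 0.135088
So the posterior for Subgroup 2 is 0.0159279 / 0.135088 ≈ 0.118.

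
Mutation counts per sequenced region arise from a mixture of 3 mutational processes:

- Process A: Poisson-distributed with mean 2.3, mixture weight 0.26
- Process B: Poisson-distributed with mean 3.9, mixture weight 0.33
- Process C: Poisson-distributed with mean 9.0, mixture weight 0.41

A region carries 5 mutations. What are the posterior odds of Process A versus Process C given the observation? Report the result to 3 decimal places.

0.562

Only the two components matter; the odds are (w_i f_i(x)) / (w_j f_j(x)).
Evaluate each component's likelihood at the observed value:
  f_A = 0.053775
  f_B = 0.152193
  f_C = 0.0607269
Odds = (0.26/0.41) × (0.053775/0.0607269) = 0.634146 × 0.885523 ≈ 0.562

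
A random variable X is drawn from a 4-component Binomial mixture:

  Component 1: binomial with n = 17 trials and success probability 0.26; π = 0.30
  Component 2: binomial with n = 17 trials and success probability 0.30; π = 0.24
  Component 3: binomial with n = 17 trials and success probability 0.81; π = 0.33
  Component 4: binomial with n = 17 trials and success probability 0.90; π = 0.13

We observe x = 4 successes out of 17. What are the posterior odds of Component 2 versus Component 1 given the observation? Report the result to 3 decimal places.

Since P(k|x) ∝ w_k f_k(x), the posterior odds are w_i f_i(x) / (w_j f_j(x)).
Binomial probabilities:
  L_1 = C(17,4)·0.26^4·0.74^13 = 2380·0.00456976·0.0199532 = 0.217011
  L_2 = C(17,4)·0.30^4·0.70^13 = 2380·0.0081·0.0096889 = 0.186783
  L_3 = C(17,4)·0.81^4·0.19^13 = 2380·0.430467·4.2053e-10 = 4.30838e-07
  L_4 = C(17,4)·0.90^4·0.10^13 = 2380·0.6561·1e-13 = 1.56152e-10
0.0448278 / 0.0651034 ≈ 0.689

0.689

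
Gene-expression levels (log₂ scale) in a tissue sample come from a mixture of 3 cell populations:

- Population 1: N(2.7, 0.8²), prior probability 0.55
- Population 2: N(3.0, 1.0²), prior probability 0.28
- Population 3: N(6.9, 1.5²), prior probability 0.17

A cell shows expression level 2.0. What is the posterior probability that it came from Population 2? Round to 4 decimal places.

The responsibility of component k is P(Z=k) f_k(x) divided by Σ_j P(Z=j) f_j(x).
Evaluate each component's likelihood at the observed value:
  f_1 = (1/(0.8·√(2π)))·exp(−(2.0−2.7)²/(2·0.8²)) = 0.498678·exp(-0.38281) = 0.340069
  f_2 = (1/(1.0·√(2π)))·exp(−(2.0−3.0)²/(2·1.0²)) = 0.398942·exp(-0.50000) = 0.241971
  f_3 = (1/(1.5·√(2π)))·exp(−(2.0−6.9)²/(2·1.5²)) = 0.265962·exp(-5.33556) = 0.0012812
Unnormalised posteriors:
  P(Z=1)·f_1 = 0.55 × 0.340069 = 0.187038
  P(Z=2)·f_2 = 0.28 × 0.241971 = 0.0677518
  P(Z=3)·f_3 = 0.17 × 0.0012812 = 0.000217804
Normaliser: 0.187038 + 0.0677518 + 0.000217804 = 0.255007
So the posterior for Population 2 is 0.0677518 / 0.255007 ≈ 0.2657.

0.2657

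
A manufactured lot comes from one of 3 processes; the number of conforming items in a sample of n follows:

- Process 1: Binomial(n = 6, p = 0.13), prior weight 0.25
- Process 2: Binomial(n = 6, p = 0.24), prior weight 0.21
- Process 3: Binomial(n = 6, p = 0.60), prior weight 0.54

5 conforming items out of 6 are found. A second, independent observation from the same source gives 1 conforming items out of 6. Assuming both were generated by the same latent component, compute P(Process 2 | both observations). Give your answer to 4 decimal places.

Posterior ∝ prior × likelihood, so P(k | x) ∝ w_k f_k(x); normalise over all components.
Since both observations come from the same component, the likelihood for component k is f_k(x₁)·f_k(x₂).
  f_1 = [C(6,5)·0.13^5·0.87^1 = 6·3.71293e-05·0.87 = 0.000193815] × [0.388768] = 7.53491e-05
  f_2 = [C(6,5)·0.24^5·0.76^1 = 6·0.000796262·0.76 = 0.00363096] × [0.365116] = 0.00132572
  f_3 = [C(6,5)·0.60^5·0.40^1 = 6·0.07776·0.4 = 0.186624] × [0.036864] = 0.00687971
Weight by the priors:
  w_1·f_1 = 0.25 × 7.53491e-05 = 1.88373e-05
  w_2·f_2 = 0.21 × 0.00132572 = 0.000278401
  w_3·f_3 = 0.54 × 0.00687971 = 0.00371504
Normaliser: 1.88373e-05 + 0.000278401 + 0.00371504 = 0.00401228
So the posterior for Process 2 is 0.000278401 / 0.00401228 ≈ 0.0694.

0.0694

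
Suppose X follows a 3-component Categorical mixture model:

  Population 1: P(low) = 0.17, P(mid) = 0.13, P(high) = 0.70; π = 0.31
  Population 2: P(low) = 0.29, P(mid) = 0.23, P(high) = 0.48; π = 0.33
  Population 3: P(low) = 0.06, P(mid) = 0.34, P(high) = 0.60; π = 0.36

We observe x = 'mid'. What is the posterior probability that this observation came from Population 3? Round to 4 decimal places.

0.5130

By Bayes' theorem, P(k | x) = π_k f_k(x) / Σ_j π_j f_j(x).
Component likelihoods at x = 'mid':
  L_1 = P(mid | comp) = 0.13
  L_2 = P(mid | comp) = 0.23
  L_3 = P(mid | comp) = 0.34
Multiply by the mixture weights:
  π_1·L_1 = 0.31 × 0.13 = 0.0403
  π_2·L_2 = 0.33 × 0.23 = 0.0759
  π_3·L_3 = 0.36 × 0.34 = 0.1224
Denominator: 0.0403 + 0.0759 + 0.1224 = 0.2386
P(Population 3 | 'mid') ≈ 0.5130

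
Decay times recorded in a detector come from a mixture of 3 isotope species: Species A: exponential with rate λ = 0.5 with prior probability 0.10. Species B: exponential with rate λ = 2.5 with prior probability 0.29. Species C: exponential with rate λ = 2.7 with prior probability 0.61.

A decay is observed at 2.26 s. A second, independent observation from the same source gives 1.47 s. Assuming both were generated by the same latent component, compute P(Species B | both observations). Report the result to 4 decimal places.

0.0383

By Bayes' theorem, P(k | x) = P(Z=k) f_k(x) / Σ_j P(Z=j) f_j(x).
Since both observations come from the same component, the likelihood for component k is f_k(x₁)·f_k(x₂).
  f_A = [0.161517] × [0.239753] = 0.0387241
  f_B = [0.00879379] × [0.0633735] = 0.000557293
  f_C = [0.00604364] × [0.0510093] = 0.000308282
Weight by the priors:
  P(Z=A)·f_A = 0.10 × 0.0387241 = 0.00387241
  P(Z=B)·f_B = 0.29 × 0.000557293 = 0.000161615
  P(Z=C)·f_C = 0.61 × 0.000308282 = 0.000188052
Evidence: 0.00387241 + 0.000161615 + 0.000188052 = 0.00422207
P(Species B | x₁, x₂) = 0.000161615 / 0.00422207 ≈ 0.0383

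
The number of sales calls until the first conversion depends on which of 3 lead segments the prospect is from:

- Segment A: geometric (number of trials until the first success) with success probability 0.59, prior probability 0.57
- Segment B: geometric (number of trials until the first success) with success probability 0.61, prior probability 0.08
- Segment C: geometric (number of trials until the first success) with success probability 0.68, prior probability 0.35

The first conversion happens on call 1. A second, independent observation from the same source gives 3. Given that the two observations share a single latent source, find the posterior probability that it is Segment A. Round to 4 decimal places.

0.6125

The responsibility of component k is P(Z=k) f_k(x) divided by Σ_j P(Z=j) f_j(x).
Since both observations come from the same component, the likelihood for component k is f_k(x₁)·f_k(x₂).
  p_A = [0.59·(1−0.59)^0 = 0.59·1 = 0.59] × [0.099179] = 0.0585156
  p_B = [0.61·(1−0.61)^0 = 0.61·1 = 0.61] × [0.092781] = 0.0565964
  p_C = [0.68·(1−0.68)^0 = 0.68·1 = 0.68] × [0.069632] = 0.0473498
Prior × likelihood for each component:
  P(Z=A)·p_A = 0.57 × 0.0585156 = 0.0333539
  P(Z=B)·p_B = 0.08 × 0.0565964 = 0.00452771
  P(Z=C)·p_C = 0.35 × 0.0473498 = 0.0165724
Denominator: 0.0333539 + 0.00452771 + 0.0165724 = 0.054454
So the posterior for Segment A is 0.0333539 / 0.054454 ≈ 0.6125.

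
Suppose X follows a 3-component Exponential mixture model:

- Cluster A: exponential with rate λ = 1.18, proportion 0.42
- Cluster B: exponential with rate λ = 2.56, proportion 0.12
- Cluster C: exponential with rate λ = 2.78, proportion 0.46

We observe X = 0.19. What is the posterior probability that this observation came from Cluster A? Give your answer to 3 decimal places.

The responsibility of component k is π_k f_k(x) divided by Σ_j π_j f_j(x).
Component likelihoods at x = 0.19:
  p_A = 1.18·e^(−1.18·0.19) = 1.18·e^(−0.2242) = 0.943003
  p_B = 2.56·e^(−2.56·0.19) = 2.56·e^(−0.4864) = 1.57398
  p_C = 2.78·e^(−2.78·0.19) = 2.78·e^(−0.5282) = 1.63927
Weight by the priors:
  π_A·p_A = 0.42 × 0.943003 = 0.396061
  π_B·p_B = 0.12 × 1.57398 = 0.188878
  π_C·p_C = 0.46 × 1.63927 = 0.754064
Denominator: 0.396061 + 0.188878 + 0.754064 = 1.339
So the posterior for Cluster A is 0.396061 / 1.339 ≈ 0.296.

0.296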